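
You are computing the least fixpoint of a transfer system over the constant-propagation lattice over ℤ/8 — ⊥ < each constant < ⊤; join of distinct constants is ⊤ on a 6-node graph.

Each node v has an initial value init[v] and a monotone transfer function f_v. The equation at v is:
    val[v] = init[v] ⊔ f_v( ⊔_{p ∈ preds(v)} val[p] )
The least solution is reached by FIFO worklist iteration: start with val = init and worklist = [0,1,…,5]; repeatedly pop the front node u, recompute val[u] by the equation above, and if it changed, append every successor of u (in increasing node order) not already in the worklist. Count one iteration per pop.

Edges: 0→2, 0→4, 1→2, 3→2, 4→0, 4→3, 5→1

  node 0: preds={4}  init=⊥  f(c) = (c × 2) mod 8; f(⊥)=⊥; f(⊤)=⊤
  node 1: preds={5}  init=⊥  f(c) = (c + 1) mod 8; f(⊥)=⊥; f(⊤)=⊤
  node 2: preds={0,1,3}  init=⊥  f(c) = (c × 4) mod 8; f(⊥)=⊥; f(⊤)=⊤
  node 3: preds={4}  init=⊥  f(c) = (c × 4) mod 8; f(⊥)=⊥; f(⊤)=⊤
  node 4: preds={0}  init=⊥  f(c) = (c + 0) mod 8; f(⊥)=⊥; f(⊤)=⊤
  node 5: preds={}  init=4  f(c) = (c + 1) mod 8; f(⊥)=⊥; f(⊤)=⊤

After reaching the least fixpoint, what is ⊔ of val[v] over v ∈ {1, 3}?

Trace (6 dequeues):
  [1] u=0 | in ⊥ | out ⊥ | ==
  [2] u=1 | in 4 | out 5 | prev ⊥ | push {}
  [3] u=2 | in 5 | out 4 | prev ⊥ | push {}
  [4] u=3 | in ⊥ | out ⊥ | ==
  [5] u=4 | in ⊥ | out ⊥ | ==
  [6] u=5 | in ⊥ | out 4 | ==

Converged values:
  [0] ⊥
  [1] 5
  [2] 4
  [3] ⊥
  [4] ⊥
  [5] 4

5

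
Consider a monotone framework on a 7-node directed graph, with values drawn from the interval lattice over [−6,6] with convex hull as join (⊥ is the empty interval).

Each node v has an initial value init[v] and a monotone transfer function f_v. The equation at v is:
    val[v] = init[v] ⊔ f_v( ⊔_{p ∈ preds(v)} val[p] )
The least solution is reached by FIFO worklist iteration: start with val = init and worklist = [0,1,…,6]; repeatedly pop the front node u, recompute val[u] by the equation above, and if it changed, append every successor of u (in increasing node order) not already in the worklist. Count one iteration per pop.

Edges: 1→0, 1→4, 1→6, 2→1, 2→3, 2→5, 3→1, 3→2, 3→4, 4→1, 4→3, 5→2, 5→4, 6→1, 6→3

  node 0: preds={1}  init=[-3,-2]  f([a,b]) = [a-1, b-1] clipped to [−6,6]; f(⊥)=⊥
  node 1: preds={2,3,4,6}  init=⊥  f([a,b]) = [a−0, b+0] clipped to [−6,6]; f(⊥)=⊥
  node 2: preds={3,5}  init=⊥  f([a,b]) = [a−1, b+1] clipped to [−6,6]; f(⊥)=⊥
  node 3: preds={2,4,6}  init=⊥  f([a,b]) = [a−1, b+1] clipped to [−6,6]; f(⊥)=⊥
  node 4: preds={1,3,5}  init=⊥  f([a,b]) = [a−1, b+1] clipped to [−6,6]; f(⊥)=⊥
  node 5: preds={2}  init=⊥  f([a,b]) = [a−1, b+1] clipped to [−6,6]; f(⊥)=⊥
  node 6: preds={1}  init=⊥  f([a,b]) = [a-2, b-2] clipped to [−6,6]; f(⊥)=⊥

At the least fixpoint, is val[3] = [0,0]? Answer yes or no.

Worklist (7 pops):
  #1 pop 0: in=⊥ → [-3,-2] (no change)
  #2 pop 1: in=⊥ → ⊥ (no change)
  #3 pop 2: in=⊥ → ⊥ (no change)
  #4 pop 3: in=⊥ → ⊥ (no change)
  #5 pop 4: in=⊥ → ⊥ (no change)
  #6 pop 5: in=⊥ → ⊥ (no change)
  #7 pop 6: in=⊥ → ⊥ (no change)

Fixpoint:
  val[0] = [-3,-2]
  val[1] = ⊥
  val[2] = ⊥
  val[3] = ⊥
  val[4] = ⊥
  val[5] = ⊥
  val[6] = ⊥

no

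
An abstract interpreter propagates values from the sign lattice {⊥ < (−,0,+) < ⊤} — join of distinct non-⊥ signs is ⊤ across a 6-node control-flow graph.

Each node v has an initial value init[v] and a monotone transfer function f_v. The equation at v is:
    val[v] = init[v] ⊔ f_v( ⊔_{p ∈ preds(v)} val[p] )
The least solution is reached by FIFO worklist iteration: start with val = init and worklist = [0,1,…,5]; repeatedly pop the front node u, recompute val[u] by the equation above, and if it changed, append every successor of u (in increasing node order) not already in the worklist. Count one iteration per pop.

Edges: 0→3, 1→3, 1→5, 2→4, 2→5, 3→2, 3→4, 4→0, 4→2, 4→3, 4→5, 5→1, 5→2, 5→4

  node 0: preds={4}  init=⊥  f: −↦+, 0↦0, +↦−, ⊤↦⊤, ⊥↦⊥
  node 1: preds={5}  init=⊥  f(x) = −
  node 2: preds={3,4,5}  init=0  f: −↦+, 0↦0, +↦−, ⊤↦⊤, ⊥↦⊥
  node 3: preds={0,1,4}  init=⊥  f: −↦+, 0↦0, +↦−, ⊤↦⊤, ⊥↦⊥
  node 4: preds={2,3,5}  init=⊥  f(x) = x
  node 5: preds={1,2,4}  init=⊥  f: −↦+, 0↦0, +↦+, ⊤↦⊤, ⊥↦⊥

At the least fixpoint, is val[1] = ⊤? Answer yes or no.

no

Iteration log — 13 steps:
  step 1. node 0  ⊔preds=⊥  new=⊥  stable
  step 2. node 1  ⊔preds=⊥  new=−  old=⊥  +wl: 
  step 3. node 2  ⊔preds=⊥  new=0  stable
  step 4. node 3  ⊔preds=−  new=+  old=⊥  +wl: 2
  step 5. node 4  ⊔preds=⊤  new=⊤  old=⊥  +wl: 0,3
  step 6. node 5  ⊔preds=⊤  new=⊤  old=⊥  +wl: 1,4
  step 7. node 2  ⊔preds=⊤  new=⊤  old=0  +wl: 5
  step 8. node 0  ⊔preds=⊤  new=⊤  old=⊥  +wl: 
  step 9. node 3  ⊔preds=⊤  new=⊤  old=+  +wl: 2
  step 10. node 1  ⊔preds=⊤  new=−  stable
  step 11. node 4  ⊔preds=⊤  new=⊤  stable
  step 12. node 5  ⊔preds=⊤  new=⊤  stable
  step 13. node 2  ⊔preds=⊤  new=⊤  stable

Least fixpoint reached:
  node 0: ⊤
  node 1: −
  node 2: ⊤
  node 3: ⊤
  node 4: ⊤
  node 5: ⊤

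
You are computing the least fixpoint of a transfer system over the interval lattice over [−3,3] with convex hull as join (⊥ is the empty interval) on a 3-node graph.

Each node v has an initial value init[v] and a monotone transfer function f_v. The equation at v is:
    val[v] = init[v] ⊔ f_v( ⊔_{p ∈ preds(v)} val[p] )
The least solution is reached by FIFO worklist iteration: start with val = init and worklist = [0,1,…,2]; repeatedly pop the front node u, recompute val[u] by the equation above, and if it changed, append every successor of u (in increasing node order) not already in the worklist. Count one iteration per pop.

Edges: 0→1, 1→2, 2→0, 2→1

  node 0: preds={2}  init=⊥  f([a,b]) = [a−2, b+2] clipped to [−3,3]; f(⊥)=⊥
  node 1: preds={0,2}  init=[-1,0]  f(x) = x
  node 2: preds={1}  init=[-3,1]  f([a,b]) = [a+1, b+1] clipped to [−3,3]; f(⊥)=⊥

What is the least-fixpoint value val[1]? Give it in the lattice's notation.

Worklist (5 pops):
  #1 pop 0: in=[-3,1] → [-3,3] (was ⊥); enqueue []
  #2 pop 1: in=[-3,3] → [-3,3] (was [-1,0]); enqueue []
  #3 pop 2: in=[-3,3] → [-3,3] (was [-3,1]); enqueue [0,1]
  #4 pop 0: in=[-3,3] → [-3,3] (no change)
  #5 pop 1: in=[-3,3] → [-3,3] (no change)

Fixpoint:
  val[0] = [-3,3]
  val[1] = [-3,3]
  val[2] = [-3,3]

[-3,3]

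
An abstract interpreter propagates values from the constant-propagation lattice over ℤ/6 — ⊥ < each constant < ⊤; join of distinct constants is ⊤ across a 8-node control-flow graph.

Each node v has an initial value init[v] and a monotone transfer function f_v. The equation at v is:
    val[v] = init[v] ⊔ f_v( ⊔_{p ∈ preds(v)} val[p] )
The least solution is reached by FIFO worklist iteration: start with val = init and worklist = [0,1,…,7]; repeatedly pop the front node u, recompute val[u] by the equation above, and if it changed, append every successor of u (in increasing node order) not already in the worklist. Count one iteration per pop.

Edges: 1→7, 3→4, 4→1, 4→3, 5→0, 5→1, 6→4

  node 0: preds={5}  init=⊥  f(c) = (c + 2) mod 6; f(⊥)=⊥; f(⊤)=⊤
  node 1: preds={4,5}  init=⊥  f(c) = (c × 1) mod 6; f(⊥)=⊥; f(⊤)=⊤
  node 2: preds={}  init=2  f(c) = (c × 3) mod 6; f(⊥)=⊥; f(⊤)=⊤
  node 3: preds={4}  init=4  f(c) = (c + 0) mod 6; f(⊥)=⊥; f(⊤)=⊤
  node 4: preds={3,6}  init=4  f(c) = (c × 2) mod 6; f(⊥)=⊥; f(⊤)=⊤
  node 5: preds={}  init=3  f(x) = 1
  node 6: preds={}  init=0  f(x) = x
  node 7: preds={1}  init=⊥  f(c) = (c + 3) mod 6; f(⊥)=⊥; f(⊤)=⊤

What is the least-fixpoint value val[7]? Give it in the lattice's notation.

⊤

Iteration log — 12 steps:
  step 1. node 0  ⊔preds=3  new=5  old=⊥  +wl: 
  step 2. node 1  ⊔preds=⊤  new=⊤  old=⊥  +wl: 
  step 3. node 2  ⊔preds=⊥  new=2  stable
  step 4. node 3  ⊔preds=4  new=4  stable
  step 5. node 4  ⊔preds=⊤  new=⊤  old=4  +wl: 1,3
  step 6. node 5  ⊔preds=⊥  new=⊤  old=3  +wl: 0
  step 7. node 6  ⊔preds=⊥  new=0  stable
  step 8. node 7  ⊔preds=⊤  new=⊤  old=⊥  +wl: 
  step 9. node 1  ⊔preds=⊤  new=⊤  stable
  step 10. node 3  ⊔preds=⊤  new=⊤  old=4  +wl: 4
  step 11. node 0  ⊔preds=⊤  new=⊤  old=5  +wl: 
  step 12. node 4  ⊔preds=⊤  new=⊤  stable

Least fixpoint reached:
  node 0: ⊤
  node 1: ⊤
  node 2: 2
  node 3: ⊤
  node 4: ⊤
  node 5: ⊤
  node 6: 0
  node 7: ⊤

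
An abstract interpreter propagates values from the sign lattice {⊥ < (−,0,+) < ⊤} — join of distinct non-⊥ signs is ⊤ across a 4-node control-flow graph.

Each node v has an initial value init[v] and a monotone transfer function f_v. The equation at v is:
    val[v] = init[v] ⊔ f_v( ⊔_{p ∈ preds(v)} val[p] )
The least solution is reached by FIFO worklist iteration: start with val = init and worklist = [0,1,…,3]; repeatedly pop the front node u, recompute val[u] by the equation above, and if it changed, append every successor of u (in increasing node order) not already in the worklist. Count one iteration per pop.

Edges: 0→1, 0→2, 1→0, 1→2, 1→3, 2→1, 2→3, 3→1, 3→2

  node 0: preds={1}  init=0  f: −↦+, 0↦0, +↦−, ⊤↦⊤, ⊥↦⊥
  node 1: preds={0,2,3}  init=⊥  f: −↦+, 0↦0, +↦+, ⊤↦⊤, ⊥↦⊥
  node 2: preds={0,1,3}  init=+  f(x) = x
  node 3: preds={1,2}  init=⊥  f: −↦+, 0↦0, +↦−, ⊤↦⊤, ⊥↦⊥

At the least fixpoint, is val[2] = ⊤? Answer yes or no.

Worklist (7 pops):
  #1 pop 0: in=⊥ → 0 (no change)
  #2 pop 1: in=⊤ → ⊤ (was ⊥); enqueue [0]
  #3 pop 2: in=⊤ → ⊤ (was +); enqueue [1]
  #4 pop 3: in=⊤ → ⊤ (was ⊥); enqueue [2]
  #5 pop 0: in=⊤ → ⊤ (was 0); enqueue []
  #6 pop 1: in=⊤ → ⊤ (no change)
  #7 pop 2: in=⊤ → ⊤ (no change)

Fixpoint:
  val[0] = ⊤
  val[1] = ⊤
  val[2] = ⊤
  val[3] = ⊤

yes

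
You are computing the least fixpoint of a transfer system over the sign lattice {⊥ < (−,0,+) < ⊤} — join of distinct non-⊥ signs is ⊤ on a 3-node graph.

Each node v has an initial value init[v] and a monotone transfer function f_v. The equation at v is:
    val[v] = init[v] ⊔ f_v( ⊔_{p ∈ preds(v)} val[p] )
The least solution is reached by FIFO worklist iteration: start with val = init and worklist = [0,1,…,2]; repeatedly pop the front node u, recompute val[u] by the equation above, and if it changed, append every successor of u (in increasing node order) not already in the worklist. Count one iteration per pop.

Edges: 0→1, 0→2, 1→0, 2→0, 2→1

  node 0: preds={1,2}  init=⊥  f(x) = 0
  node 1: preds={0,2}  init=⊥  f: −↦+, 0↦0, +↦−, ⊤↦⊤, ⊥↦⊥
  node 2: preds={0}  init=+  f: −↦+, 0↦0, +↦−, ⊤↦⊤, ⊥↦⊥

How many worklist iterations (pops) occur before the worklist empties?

5

Trace (5 dequeues):
  [1] u=0 | in + | out 0 | prev ⊥ | push {}
  [2] u=1 | in ⊤ | out ⊤ | prev ⊥ | push {0}
  [3] u=2 | in 0 | out ⊤ | prev + | push {1}
  [4] u=0 | in ⊤ | out 0 | ==
  [5] u=1 | in ⊤ | out ⊤ | ==

Converged values:
  [0] 0
  [1] ⊤
  [2] ⊤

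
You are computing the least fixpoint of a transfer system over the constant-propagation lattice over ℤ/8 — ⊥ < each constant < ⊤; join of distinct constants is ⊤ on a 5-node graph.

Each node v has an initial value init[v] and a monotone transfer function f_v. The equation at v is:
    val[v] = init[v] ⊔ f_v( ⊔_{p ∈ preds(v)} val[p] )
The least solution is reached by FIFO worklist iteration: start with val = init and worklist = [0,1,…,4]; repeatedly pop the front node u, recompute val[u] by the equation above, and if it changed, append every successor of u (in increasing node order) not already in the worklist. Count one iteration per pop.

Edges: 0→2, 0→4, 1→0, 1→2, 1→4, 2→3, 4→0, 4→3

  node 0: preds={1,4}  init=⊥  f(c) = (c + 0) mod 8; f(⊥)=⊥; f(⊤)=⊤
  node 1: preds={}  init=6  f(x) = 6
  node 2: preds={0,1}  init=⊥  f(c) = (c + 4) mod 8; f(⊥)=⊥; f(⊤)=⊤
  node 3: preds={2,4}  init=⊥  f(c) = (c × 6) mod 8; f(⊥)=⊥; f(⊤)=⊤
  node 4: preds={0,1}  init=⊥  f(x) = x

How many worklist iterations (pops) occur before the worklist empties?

Worklist (7 pops):
  #1 pop 0: in=6 → 6 (was ⊥); enqueue []
  #2 pop 1: in=⊥ → 6 (no change)
  #3 pop 2: in=6 → 2 (was ⊥); enqueue []
  #4 pop 3: in=2 → 4 (was ⊥); enqueue []
  #5 pop 4: in=6 → 6 (was ⊥); enqueue [0,3]
  #6 pop 0: in=6 → 6 (no change)
  #7 pop 3: in=⊤ → ⊤ (was 4); enqueue []

Fixpoint:
  val[0] = 6
  val[1] = 6
  val[2] = 2
  val[3] = ⊤
  val[4] = 6

7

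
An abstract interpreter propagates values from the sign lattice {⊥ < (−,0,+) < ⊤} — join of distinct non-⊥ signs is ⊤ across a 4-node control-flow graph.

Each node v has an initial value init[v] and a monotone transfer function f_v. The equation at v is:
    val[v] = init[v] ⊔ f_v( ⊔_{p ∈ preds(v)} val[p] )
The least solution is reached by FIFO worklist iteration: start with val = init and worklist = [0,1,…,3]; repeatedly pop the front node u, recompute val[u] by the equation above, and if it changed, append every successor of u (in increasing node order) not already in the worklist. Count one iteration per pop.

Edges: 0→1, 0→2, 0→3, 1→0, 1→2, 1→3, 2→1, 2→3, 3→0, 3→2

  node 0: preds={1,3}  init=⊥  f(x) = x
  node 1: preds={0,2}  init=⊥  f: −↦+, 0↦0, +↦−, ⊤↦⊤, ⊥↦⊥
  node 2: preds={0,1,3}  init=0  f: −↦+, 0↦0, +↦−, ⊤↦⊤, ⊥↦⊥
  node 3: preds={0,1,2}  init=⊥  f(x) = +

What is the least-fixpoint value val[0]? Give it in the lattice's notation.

⊤

Trace (10 dequeues):
  [1] u=0 | in ⊥ | out ⊥ | ==
  [2] u=1 | in 0 | out 0 | prev ⊥ | push {0}
  [3] u=2 | in 0 | out 0 | ==
  [4] u=3 | in 0 | out + | prev ⊥ | push {2}
  [5] u=0 | in ⊤ | out ⊤ | prev ⊥ | push {1,3}
  [6] u=2 | in ⊤ | out ⊤ | prev 0 | push {}
  [7] u=1 | in ⊤ | out ⊤ | prev 0 | push {0,2}
  [8] u=3 | in ⊤ | out + | ==
  [9] u=0 | in ⊤ | out ⊤ | ==
  [10] u=2 | in ⊤ | out ⊤ | ==

Converged values:
  [0] ⊤
  [1] ⊤
  [2] ⊤
  [3] +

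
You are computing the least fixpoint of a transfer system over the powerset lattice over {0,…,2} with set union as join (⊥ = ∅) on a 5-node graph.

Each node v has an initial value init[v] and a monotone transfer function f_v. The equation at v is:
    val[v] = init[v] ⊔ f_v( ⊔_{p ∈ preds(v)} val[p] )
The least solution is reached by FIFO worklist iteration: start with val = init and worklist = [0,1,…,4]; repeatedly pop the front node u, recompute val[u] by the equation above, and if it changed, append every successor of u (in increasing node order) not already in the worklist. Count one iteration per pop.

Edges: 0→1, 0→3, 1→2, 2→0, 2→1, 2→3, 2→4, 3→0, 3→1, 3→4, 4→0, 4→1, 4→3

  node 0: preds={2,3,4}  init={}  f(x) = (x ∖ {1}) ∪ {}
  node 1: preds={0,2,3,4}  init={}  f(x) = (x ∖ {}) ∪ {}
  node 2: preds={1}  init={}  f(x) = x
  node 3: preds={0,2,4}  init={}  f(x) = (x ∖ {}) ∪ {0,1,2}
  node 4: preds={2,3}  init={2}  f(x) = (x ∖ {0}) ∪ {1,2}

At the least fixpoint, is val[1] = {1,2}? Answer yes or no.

Worklist (13 pops):
  #1 pop 0: in={2} → {2} (was {}); enqueue []
  #2 pop 1: in={2} → {2} (was {}); enqueue []
  #3 pop 2: in={2} → {2} (was {}); enqueue [0,1]
  #4 pop 3: in={2} → {0,1,2} (was {}); enqueue []
  #5 pop 4: in={0,1,2} → {1,2} (was {2}); enqueue [3]
  #6 pop 0: in={0,1,2} → {0,2} (was {2}); enqueue []
  #7 pop 1: in={0,1,2} → {0,1,2} (was {2}); enqueue [2]
  #8 pop 3: in={0,1,2} → {0,1,2} (no change)
  #9 pop 2: in={0,1,2} → {0,1,2} (was {2}); enqueue [0,1,3,4]
  #10 pop 0: in={0,1,2} → {0,2} (no change)
  #11 pop 1: in={0,1,2} → {0,1,2} (no change)
  #12 pop 3: in={0,1,2} → {0,1,2} (no change)
  #13 pop 4: in={0,1,2} → {1,2} (no change)

Fixpoint:
  val[0] = {0,2}
  val[1] = {0,1,2}
  val[2] = {0,1,2}
  val[3] = {0,1,2}
  val[4] = {1,2}

no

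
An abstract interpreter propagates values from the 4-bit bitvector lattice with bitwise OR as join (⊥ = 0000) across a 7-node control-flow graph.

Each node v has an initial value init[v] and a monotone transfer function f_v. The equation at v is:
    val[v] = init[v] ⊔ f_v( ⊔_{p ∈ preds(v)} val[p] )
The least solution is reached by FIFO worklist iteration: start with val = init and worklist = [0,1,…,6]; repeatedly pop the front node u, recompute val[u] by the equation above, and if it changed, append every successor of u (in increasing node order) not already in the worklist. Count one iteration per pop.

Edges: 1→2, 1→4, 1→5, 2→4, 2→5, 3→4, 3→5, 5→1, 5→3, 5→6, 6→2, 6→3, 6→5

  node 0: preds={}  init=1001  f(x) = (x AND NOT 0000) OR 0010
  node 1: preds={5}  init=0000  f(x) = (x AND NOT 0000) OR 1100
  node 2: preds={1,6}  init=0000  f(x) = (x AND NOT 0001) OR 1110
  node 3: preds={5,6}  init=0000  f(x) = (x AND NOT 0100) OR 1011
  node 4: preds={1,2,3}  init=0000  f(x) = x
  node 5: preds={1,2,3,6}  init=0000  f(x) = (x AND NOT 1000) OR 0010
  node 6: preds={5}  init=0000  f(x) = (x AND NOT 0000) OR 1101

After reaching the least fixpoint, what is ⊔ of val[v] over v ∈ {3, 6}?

Iteration log — 12 steps:
  step 1. node 0  ⊔preds=0000  new=1011  old=1001  +wl: 
  step 2. node 1  ⊔preds=0000  new=1100  old=0000  +wl: 
  step 3. node 2  ⊔preds=1100  new=1110  old=0000  +wl: 
  step 4. node 3  ⊔preds=0000  new=1011  old=0000  +wl: 
  step 5. node 4  ⊔preds=1111  new=1111  old=0000  +wl: 
  step 6. node 5  ⊔preds=1111  new=0111  old=0000  +wl: 1,3
  step 7. node 6  ⊔preds=0111  new=1111  old=0000  +wl: 2,5
  step 8. node 1  ⊔preds=0111  new=1111  old=1100  +wl: 4
  step 9. node 3  ⊔preds=1111  new=1011  stable
  step 10. node 2  ⊔preds=1111  new=1110  stable
  step 11. node 5  ⊔preds=1111  new=0111  stable
  step 12. node 4  ⊔preds=1111  new=1111  stable

Least fixpoint reached:
  node 0: 1011
  node 1: 1111
  node 2: 1110
  node 3: 1011
  node 4: 1111
  node 5: 0111
  node 6: 1111

1111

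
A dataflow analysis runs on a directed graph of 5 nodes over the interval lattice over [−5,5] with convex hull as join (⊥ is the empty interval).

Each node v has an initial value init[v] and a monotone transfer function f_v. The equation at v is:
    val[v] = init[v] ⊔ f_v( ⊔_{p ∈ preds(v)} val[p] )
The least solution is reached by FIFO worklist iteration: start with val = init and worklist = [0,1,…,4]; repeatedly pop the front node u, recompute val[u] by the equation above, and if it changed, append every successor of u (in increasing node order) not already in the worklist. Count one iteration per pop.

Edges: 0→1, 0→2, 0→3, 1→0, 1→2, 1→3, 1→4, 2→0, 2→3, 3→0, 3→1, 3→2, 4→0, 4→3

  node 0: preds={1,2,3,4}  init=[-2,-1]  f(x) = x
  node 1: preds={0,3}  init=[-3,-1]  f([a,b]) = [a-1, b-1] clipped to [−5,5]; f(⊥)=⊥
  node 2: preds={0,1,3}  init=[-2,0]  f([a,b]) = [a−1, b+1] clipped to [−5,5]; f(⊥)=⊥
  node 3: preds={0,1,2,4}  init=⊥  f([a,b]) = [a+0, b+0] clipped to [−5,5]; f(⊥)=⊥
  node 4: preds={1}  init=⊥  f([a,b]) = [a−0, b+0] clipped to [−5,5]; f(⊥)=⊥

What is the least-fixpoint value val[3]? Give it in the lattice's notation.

Worklist (33 pops):
  #1 pop 0: in=[-3,0] → [-3,0] (was [-2,-1]); enqueue []
  #2 pop 1: in=[-3,0] → [-4,-1] (was [-3,-1]); enqueue [0]
  #3 pop 2: in=[-4,0] → [-5,1] (was [-2,0]); enqueue []
  #4 pop 3: in=[-5,1] → [-5,1] (was ⊥); enqueue [1,2]
  #5 pop 4: in=[-4,-1] → [-4,-1] (was ⊥); enqueue [3]
  #6 pop 0: in=[-5,1] → [-5,1] (was [-3,0]); enqueue []
  #7 pop 1: in=[-5,1] → [-5,0] (was [-4,-1]); enqueue [0,4]
  #8 pop 2: in=[-5,1] → [-5,2] (was [-5,1]); enqueue []
  #9 pop 3: in=[-5,2] → [-5,2] (was [-5,1]); enqueue [1,2]
  #10 pop 0: in=[-5,2] → [-5,2] (was [-5,1]); enqueue [3]
  #11 pop 4: in=[-5,0] → [-5,0] (was [-4,-1]); enqueue [0]
  #12 pop 1: in=[-5,2] → [-5,1] (was [-5,0]); enqueue [4]
  #13 pop 2: in=[-5,2] → [-5,3] (was [-5,2]); enqueue []
  #14 pop 3: in=[-5,3] → [-5,3] (was [-5,2]); enqueue [1,2]
  #15 pop 0: in=[-5,3] → [-5,3] (was [-5,2]); enqueue [3]
  #16 pop 4: in=[-5,1] → [-5,1] (was [-5,0]); enqueue [0]
  #17 pop 1: in=[-5,3] → [-5,2] (was [-5,1]); enqueue [4]
  #18 pop 2: in=[-5,3] → [-5,4] (was [-5,3]); enqueue []
  #19 pop 3: in=[-5,4] → [-5,4] (was [-5,3]); enqueue [1,2]
  #20 pop 0: in=[-5,4] → [-5,4] (was [-5,3]); enqueue [3]
  #21 pop 4: in=[-5,2] → [-5,2] (was [-5,1]); enqueue [0]
  #22 pop 1: in=[-5,4] → [-5,3] (was [-5,2]); enqueue [4]
  #23 pop 2: in=[-5,4] → [-5,5] (was [-5,4]); enqueue []
  #24 pop 3: in=[-5,5] → [-5,5] (was [-5,4]); enqueue [1,2]
  #25 pop 0: in=[-5,5] → [-5,5] (was [-5,4]); enqueue [3]
  #26 pop 4: in=[-5,3] → [-5,3] (was [-5,2]); enqueue [0]
  #27 pop 1: in=[-5,5] → [-5,4] (was [-5,3]); enqueue [4]
  #28 pop 2: in=[-5,5] → [-5,5] (no change)
  #29 pop 3: in=[-5,5] → [-5,5] (no change)
  #30 pop 0: in=[-5,5] → [-5,5] (no change)
  #31 pop 4: in=[-5,4] → [-5,4] (was [-5,3]); enqueue [0,3]
  #32 pop 0: in=[-5,5] → [-5,5] (no change)
  #33 pop 3: in=[-5,5] → [-5,5] (no change)

Fixpoint:
  val[0] = [-5,5]
  val[1] = [-5,4]
  val[2] = [-5,5]
  val[3] = [-5,5]
  val[4] = [-5,4]

[-5,5]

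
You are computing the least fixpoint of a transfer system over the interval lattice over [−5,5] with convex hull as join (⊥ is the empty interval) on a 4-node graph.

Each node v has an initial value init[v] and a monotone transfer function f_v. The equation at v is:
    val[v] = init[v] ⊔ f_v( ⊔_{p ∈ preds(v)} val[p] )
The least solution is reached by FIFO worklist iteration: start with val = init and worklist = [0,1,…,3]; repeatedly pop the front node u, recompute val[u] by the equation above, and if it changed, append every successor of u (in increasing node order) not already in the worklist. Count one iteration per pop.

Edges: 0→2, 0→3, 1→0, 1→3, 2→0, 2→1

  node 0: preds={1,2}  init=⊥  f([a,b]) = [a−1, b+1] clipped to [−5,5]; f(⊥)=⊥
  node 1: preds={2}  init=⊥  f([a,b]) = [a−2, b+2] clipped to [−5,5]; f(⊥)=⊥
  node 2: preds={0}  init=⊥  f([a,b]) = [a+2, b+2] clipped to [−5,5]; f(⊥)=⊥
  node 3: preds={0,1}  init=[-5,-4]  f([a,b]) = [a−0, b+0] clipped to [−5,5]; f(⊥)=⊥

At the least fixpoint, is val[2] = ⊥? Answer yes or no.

yes

Iteration log — 4 steps:
  step 1. node 0  ⊔preds=⊥  new=⊥  stable
  step 2. node 1  ⊔preds=⊥  new=⊥  stable
  step 3. node 2  ⊔preds=⊥  new=⊥  stable
  step 4. node 3  ⊔preds=⊥  new=[-5,-4]  stable

Least fixpoint reached:
  node 0: ⊥
  node 1: ⊥
  node 2: ⊥
  node 3: [-5,-4]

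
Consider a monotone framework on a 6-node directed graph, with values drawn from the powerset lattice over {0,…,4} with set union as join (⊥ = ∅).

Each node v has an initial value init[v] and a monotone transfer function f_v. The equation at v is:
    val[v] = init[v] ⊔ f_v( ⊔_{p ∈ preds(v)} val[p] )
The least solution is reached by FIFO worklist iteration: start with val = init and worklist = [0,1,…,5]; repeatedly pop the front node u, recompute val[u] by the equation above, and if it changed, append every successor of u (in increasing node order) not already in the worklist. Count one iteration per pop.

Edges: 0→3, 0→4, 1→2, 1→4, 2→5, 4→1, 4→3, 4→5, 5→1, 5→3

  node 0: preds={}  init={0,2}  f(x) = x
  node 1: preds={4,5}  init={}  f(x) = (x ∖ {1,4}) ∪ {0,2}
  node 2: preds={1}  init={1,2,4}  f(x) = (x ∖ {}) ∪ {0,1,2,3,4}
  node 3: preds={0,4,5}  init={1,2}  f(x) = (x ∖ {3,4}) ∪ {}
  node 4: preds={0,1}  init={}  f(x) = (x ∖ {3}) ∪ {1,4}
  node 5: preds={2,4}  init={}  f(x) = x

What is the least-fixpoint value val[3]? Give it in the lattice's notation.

Trace (10 dequeues):
  [1] u=0 | in {} | out {0,2} | ==
  [2] u=1 | in {} | out {0,2} | prev {} | push {}
  [3] u=2 | in {0,2} | out {0,1,2,3,4} | prev {1,2,4} | push {}
  [4] u=3 | in {0,2} | out {0,1,2} | prev {1,2} | push {}
  [5] u=4 | in {0,2} | out {0,1,2,4} | prev {} | push {1,3}
  [6] u=5 | in {0,1,2,3,4} | out {0,1,2,3,4} | prev {} | push {}
  [7] u=1 | in {0,1,2,3,4} | out {0,2,3} | prev {0,2} | push {2,4}
  [8] u=3 | in {0,1,2,3,4} | out {0,1,2} | ==
  [9] u=2 | in {0,2,3} | out {0,1,2,3,4} | ==
  [10] u=4 | in {0,2,3} | out {0,1,2,4} | ==

Converged values:
  [0] {0,2}
  [1] {0,2,3}
  [2] {0,1,2,3,4}
  [3] {0,1,2}
  [4] {0,1,2,4}
  [5] {0,1,2,3,4}

{0,1,2}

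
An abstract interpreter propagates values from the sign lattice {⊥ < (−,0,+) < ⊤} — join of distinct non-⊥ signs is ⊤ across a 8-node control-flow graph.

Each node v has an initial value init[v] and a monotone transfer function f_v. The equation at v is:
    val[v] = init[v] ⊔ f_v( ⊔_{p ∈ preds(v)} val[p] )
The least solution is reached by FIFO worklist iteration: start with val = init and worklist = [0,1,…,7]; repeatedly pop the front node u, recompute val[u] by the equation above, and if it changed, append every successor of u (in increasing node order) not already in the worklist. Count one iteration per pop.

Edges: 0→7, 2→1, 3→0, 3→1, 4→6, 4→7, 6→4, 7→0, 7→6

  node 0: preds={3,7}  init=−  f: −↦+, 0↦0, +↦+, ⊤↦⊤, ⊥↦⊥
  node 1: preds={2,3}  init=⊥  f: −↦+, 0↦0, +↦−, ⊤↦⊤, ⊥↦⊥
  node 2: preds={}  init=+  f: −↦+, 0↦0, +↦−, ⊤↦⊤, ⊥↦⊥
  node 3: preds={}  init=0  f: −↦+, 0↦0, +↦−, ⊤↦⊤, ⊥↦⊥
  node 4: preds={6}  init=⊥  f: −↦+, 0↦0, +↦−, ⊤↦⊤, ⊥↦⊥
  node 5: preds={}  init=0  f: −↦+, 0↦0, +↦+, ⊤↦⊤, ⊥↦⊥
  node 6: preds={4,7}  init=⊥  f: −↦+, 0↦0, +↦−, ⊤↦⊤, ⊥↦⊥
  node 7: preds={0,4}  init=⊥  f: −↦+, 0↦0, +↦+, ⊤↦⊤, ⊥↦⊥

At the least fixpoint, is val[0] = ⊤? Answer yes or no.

Worklist (13 pops):
  #1 pop 0: in=0 → ⊤ (was −); enqueue []
  #2 pop 1: in=⊤ → ⊤ (was ⊥); enqueue []
  #3 pop 2: in=⊥ → + (no change)
  #4 pop 3: in=⊥ → 0 (no change)
  #5 pop 4: in=⊥ → ⊥ (no change)
  #6 pop 5: in=⊥ → 0 (no change)
  #7 pop 6: in=⊥ → ⊥ (no change)
  #8 pop 7: in=⊤ → ⊤ (was ⊥); enqueue [0,6]
  #9 pop 0: in=⊤ → ⊤ (no change)
  #10 pop 6: in=⊤ → ⊤ (was ⊥); enqueue [4]
  #11 pop 4: in=⊤ → ⊤ (was ⊥); enqueue [6,7]
  #12 pop 6: in=⊤ → ⊤ (no change)
  #13 pop 7: in=⊤ → ⊤ (no change)

Fixpoint:
  val[0] = ⊤
  val[1] = ⊤
  val[2] = +
  val[3] = 0
  val[4] = ⊤
  val[5] = 0
  val[6] = ⊤
  val[7] = ⊤

yes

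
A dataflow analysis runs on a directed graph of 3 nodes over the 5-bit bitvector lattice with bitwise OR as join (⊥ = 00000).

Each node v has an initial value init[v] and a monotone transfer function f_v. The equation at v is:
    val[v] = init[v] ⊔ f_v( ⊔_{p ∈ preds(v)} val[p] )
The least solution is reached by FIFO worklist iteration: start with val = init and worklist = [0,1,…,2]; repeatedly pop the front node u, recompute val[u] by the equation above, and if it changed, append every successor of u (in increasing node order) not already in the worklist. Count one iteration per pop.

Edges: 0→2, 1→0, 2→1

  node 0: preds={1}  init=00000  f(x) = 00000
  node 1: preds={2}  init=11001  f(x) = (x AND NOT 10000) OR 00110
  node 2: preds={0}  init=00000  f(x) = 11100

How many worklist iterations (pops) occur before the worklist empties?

Iteration log — 5 steps:
  step 1. node 0  ⊔preds=11001  new=00000  stable
  step 2. node 1  ⊔preds=00000  new=11111  old=11001  +wl: 0
  step 3. node 2  ⊔preds=00000  new=11100  old=00000  +wl: 1
  step 4. node 0  ⊔preds=11111  new=00000  stable
  step 5. node 1  ⊔preds=11100  new=11111  stable

Least fixpoint reached:
  node 0: 00000
  node 1: 11111
  node 2: 11100

5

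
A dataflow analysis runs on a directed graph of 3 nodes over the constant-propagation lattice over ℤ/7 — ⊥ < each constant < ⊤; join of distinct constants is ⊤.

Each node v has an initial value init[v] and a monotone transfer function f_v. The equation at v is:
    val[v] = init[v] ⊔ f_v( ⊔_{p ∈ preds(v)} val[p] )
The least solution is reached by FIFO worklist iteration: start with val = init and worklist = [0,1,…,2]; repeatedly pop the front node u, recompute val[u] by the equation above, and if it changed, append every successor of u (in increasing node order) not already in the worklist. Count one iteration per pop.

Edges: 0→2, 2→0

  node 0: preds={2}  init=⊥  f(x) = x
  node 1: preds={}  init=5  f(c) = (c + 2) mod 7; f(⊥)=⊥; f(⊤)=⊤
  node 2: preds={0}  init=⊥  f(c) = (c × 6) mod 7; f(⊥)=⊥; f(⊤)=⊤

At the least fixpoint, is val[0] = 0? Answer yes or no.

no

Worklist (3 pops):
  #1 pop 0: in=⊥ → ⊥ (no change)
  #2 pop 1: in=⊥ → 5 (no change)
  #3 pop 2: in=⊥ → ⊥ (no change)

Fixpoint:
  val[0] = ⊥
  val[1] = 5
  val[2] = ⊥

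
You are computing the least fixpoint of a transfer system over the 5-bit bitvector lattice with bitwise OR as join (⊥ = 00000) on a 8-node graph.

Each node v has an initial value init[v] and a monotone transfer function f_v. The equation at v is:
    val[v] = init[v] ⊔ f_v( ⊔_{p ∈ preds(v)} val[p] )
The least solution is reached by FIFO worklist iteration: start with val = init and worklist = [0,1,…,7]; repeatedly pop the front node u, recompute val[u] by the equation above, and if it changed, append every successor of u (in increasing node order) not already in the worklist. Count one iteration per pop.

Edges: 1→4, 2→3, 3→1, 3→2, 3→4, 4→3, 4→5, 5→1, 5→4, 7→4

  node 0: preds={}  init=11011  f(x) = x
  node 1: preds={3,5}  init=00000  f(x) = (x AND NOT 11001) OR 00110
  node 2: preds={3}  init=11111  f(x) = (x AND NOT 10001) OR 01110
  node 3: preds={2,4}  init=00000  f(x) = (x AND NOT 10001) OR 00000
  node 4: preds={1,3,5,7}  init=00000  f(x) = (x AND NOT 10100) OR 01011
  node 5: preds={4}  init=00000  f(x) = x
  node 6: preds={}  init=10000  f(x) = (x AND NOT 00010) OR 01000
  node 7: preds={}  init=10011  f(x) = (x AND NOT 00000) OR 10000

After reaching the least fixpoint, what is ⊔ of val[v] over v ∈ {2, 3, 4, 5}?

Iteration log — 12 steps:
  step 1. node 0  ⊔preds=00000  new=11011  stable
  step 2. node 1  ⊔preds=00000  new=00110  old=00000  +wl: 
  step 3. node 2  ⊔preds=00000  new=11111  stable
  step 4. node 3  ⊔preds=11111  new=01110  old=00000  +wl: 1,2
  step 5. node 4  ⊔preds=11111  new=01011  old=00000  +wl: 3
  step 6. node 5  ⊔preds=01011  new=01011  old=00000  +wl: 4
  step 7. node 6  ⊔preds=00000  new=11000  old=10000  +wl: 
  step 8. node 7  ⊔preds=00000  new=10011  stable
  step 9. node 1  ⊔preds=01111  new=00110  stable
  step 10. node 2  ⊔preds=01110  new=11111  stable
  step 11. node 3  ⊔preds=11111  new=01110  stable
  step 12. node 4  ⊔preds=11111  new=01011  stable

Least fixpoint reached:
  node 0: 11011
  node 1: 00110
  node 2: 11111
  node 3: 01110
  node 4: 01011
  node 5: 01011
  node 6: 11000
  node 7: 10011

11111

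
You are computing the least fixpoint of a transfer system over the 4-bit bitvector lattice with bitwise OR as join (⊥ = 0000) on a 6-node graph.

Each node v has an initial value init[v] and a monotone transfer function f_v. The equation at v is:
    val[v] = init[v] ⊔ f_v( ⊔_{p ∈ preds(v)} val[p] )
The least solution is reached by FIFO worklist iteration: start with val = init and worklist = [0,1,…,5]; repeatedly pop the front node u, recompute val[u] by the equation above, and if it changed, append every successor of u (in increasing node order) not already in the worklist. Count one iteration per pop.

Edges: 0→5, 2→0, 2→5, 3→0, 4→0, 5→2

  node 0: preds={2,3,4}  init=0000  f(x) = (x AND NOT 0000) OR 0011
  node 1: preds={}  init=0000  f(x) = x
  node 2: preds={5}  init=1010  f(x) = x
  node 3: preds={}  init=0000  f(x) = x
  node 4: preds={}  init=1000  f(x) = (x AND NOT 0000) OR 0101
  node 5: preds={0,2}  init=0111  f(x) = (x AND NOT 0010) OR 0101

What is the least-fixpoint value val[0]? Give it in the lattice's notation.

Iteration log — 9 steps:
  step 1. node 0  ⊔preds=1010  new=1011  old=0000  +wl: 
  step 2. node 1  ⊔preds=0000  new=0000  stable
  step 3. node 2  ⊔preds=0111  new=1111  old=1010  +wl: 0
  step 4. node 3  ⊔preds=0000  new=0000  stable
  step 5. node 4  ⊔preds=0000  new=1101  old=1000  +wl: 
  step 6. node 5  ⊔preds=1111  new=1111  old=0111  +wl: 2
  step 7. node 0  ⊔preds=1111  new=1111  old=1011  +wl: 5
  step 8. node 2  ⊔preds=1111  new=1111  stable
  step 9. node 5  ⊔preds=1111  new=1111  stable

Least fixpoint reached:
  node 0: 1111
  node 1: 0000
  node 2: 1111
  node 3: 0000
  node 4: 1101
  node 5: 1111

1111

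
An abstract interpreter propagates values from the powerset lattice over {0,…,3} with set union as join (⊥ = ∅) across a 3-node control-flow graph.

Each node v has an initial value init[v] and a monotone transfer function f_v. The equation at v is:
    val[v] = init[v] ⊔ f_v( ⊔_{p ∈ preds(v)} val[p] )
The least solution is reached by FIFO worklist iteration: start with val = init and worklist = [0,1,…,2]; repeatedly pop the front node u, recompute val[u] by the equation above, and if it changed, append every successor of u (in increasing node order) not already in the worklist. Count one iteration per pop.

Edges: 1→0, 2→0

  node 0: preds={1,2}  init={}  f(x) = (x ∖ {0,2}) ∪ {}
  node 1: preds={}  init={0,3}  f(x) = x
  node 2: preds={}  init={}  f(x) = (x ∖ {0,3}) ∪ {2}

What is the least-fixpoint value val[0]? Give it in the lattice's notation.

Trace (4 dequeues):
  [1] u=0 | in {0,3} | out {3} | prev {} | push {}
  [2] u=1 | in {} | out {0,3} | ==
  [3] u=2 | in {} | out {2} | prev {} | push {0}
  [4] u=0 | in {0,2,3} | out {3} | ==

Converged values:
  [0] {3}
  [1] {0,3}
  [2] {2}

{3}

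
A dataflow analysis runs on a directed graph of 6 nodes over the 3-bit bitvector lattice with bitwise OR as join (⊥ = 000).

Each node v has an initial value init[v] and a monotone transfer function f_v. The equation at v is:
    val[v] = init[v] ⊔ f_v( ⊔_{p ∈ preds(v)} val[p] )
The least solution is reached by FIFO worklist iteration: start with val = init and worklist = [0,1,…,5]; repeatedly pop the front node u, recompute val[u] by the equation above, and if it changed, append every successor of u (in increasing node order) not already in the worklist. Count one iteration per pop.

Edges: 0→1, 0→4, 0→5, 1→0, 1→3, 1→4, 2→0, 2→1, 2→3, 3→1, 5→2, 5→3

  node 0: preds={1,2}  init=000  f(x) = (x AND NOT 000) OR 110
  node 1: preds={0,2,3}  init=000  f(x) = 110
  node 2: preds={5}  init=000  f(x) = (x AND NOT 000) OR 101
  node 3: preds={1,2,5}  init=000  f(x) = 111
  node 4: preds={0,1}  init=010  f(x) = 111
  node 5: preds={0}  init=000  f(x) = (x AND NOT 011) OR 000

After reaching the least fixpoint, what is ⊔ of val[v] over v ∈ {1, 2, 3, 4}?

111

Iteration log — 12 steps:
  step 1. node 0  ⊔preds=000  new=110  old=000  +wl: 
  step 2. node 1  ⊔preds=110  new=110  old=000  +wl: 0
  step 3. node 2  ⊔preds=000  new=101  old=000  +wl: 1
  step 4. node 3  ⊔preds=111  new=111  old=000  +wl: 
  step 5. node 4  ⊔preds=110  new=111  old=010  +wl: 
  step 6. node 5  ⊔preds=110  new=100  old=000  +wl: 2,3
  step 7. node 0  ⊔preds=111  new=111  old=110  +wl: 4,5
  step 8. node 1  ⊔preds=111  new=110  stable
  step 9. node 2  ⊔preds=100  new=101  stable
  step 10. node 3  ⊔preds=111  new=111  stable
  step 11. node 4  ⊔preds=111  new=111  stable
  step 12. node 5  ⊔preds=111  new=100  stable

Least fixpoint reached:
  node 0: 111
  node 1: 110
  node 2: 101
  node 3: 111
  node 4: 111
  node 5: 100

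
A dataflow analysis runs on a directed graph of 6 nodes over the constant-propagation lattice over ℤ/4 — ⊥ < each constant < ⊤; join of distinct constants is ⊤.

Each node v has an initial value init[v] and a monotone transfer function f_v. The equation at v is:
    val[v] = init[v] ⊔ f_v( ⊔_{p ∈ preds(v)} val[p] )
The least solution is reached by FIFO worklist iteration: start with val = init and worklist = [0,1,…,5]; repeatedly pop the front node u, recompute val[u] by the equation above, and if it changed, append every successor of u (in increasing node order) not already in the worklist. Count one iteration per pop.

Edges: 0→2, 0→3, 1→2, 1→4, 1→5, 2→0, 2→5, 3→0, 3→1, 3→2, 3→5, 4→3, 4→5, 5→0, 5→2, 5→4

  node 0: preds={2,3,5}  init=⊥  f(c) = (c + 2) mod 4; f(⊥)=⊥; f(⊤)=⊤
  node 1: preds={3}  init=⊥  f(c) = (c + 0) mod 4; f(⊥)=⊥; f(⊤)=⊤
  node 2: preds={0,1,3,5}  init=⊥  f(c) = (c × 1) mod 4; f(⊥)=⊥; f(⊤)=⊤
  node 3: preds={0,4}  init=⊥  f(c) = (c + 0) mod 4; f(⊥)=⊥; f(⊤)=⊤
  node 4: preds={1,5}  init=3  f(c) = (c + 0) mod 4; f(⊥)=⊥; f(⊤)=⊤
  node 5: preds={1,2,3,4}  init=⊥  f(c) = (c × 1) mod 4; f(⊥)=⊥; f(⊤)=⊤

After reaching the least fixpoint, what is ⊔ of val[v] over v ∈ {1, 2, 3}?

Trace (18 dequeues):
  [1] u=0 | in ⊥ | out ⊥ | ==
  [2] u=1 | in ⊥ | out ⊥ | ==
  [3] u=2 | in ⊥ | out ⊥ | ==
  [4] u=3 | in 3 | out 3 | prev ⊥ | push {0,1,2}
  [5] u=4 | in ⊥ | out 3 | ==
  [6] u=5 | in 3 | out 3 | prev ⊥ | push {4}
  [7] u=0 | in 3 | out 1 | prev ⊥ | push {3}
  [8] u=1 | in 3 | out 3 | prev ⊥ | push {5}
  [9] u=2 | in ⊤ | out ⊤ | prev ⊥ | push {0}
  [10] u=4 | in 3 | out 3 | ==
  [11] u=3 | in ⊤ | out ⊤ | prev 3 | push {1,2}
  [12] u=5 | in ⊤ | out ⊤ | prev 3 | push {4}
  [13] u=0 | in ⊤ | out ⊤ | prev 1 | push {3}
  [14] u=1 | in ⊤ | out ⊤ | prev 3 | push {5}
  [15] u=2 | in ⊤ | out ⊤ | ==
  [16] u=4 | in ⊤ | out ⊤ | prev 3 | push {}
  [17] u=3 | in ⊤ | out ⊤ | ==
  [18] u=5 | in ⊤ | out ⊤ | ==

Converged values:
  [0] ⊤
  [1] ⊤
  [2] ⊤
  [3] ⊤
  [4] ⊤
  [5] ⊤

⊤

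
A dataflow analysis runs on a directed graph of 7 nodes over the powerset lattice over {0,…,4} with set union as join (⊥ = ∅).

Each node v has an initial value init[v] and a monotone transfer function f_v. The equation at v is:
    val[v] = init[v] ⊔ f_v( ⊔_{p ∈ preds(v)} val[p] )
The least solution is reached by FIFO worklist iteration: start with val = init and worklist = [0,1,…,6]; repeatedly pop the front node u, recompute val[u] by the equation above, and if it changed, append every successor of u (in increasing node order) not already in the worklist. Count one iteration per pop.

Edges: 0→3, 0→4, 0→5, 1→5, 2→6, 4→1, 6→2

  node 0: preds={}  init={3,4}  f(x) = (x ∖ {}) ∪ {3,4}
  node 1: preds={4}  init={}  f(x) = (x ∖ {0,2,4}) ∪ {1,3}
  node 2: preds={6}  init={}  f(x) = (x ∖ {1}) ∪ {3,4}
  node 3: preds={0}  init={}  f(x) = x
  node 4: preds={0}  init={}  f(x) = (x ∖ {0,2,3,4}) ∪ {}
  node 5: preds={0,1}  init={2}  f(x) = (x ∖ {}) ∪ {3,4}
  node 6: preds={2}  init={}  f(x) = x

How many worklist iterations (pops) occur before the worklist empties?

8

Worklist (8 pops):
  #1 pop 0: in={} → {3,4} (no change)
  #2 pop 1: in={} → {1,3} (was {}); enqueue []
  #3 pop 2: in={} → {3,4} (was {}); enqueue []
  #4 pop 3: in={3,4} → {3,4} (was {}); enqueue []
  #5 pop 4: in={3,4} → {} (no change)
  #6 pop 5: in={1,3,4} → {1,2,3,4} (was {2}); enqueue []
  #7 pop 6: in={3,4} → {3,4} (was {}); enqueue [2]
  #8 pop 2: in={3,4} → {3,4} (no change)

Fixpoint:
  val[0] = {3,4}
  val[1] = {1,3}
  val[2] = {3,4}
  val[3] = {3,4}
  val[4] = {}
  val[5] = {1,2,3,4}
  val[6] = {3,4}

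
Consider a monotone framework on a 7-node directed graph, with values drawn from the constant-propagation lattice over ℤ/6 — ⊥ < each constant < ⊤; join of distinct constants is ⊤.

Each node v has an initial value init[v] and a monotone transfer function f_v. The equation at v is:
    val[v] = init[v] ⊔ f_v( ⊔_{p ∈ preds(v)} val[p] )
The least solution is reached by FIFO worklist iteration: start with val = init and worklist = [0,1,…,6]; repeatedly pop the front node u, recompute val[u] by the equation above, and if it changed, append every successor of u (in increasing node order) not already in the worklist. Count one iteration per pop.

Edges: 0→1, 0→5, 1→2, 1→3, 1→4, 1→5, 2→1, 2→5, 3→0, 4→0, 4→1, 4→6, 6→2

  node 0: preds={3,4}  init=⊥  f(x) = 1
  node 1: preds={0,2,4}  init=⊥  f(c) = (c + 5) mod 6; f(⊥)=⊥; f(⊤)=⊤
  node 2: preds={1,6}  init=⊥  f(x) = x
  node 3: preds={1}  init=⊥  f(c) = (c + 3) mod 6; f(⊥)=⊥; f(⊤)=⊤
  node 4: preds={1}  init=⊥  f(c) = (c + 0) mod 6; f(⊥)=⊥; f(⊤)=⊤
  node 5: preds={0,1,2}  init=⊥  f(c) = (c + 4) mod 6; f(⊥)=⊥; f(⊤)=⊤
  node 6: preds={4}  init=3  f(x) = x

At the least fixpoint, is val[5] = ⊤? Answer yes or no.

Worklist (16 pops):
  #1 pop 0: in=⊥ → 1 (was ⊥); enqueue []
  #2 pop 1: in=1 → 0 (was ⊥); enqueue []
  #3 pop 2: in=⊤ → ⊤ (was ⊥); enqueue [1]
  #4 pop 3: in=0 → 3 (was ⊥); enqueue [0]
  #5 pop 4: in=0 → 0 (was ⊥); enqueue []
  #6 pop 5: in=⊤ → ⊤ (was ⊥); enqueue []
  #7 pop 6: in=0 → ⊤ (was 3); enqueue [2]
  #8 pop 1: in=⊤ → ⊤ (was 0); enqueue [3,4,5]
  #9 pop 0: in=⊤ → 1 (no change)
  #10 pop 2: in=⊤ → ⊤ (no change)
  #11 pop 3: in=⊤ → ⊤ (was 3); enqueue [0]
  #12 pop 4: in=⊤ → ⊤ (was 0); enqueue [1,6]
  #13 pop 5: in=⊤ → ⊤ (no change)
  #14 pop 0: in=⊤ → 1 (no change)
  #15 pop 1: in=⊤ → ⊤ (no change)
  #16 pop 6: in=⊤ → ⊤ (no change)

Fixpoint:
  val[0] = 1
  val[1] = ⊤
  val[2] = ⊤
  val[3] = ⊤
  val[4] = ⊤
  val[5] = ⊤
  val[6] = ⊤

yes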